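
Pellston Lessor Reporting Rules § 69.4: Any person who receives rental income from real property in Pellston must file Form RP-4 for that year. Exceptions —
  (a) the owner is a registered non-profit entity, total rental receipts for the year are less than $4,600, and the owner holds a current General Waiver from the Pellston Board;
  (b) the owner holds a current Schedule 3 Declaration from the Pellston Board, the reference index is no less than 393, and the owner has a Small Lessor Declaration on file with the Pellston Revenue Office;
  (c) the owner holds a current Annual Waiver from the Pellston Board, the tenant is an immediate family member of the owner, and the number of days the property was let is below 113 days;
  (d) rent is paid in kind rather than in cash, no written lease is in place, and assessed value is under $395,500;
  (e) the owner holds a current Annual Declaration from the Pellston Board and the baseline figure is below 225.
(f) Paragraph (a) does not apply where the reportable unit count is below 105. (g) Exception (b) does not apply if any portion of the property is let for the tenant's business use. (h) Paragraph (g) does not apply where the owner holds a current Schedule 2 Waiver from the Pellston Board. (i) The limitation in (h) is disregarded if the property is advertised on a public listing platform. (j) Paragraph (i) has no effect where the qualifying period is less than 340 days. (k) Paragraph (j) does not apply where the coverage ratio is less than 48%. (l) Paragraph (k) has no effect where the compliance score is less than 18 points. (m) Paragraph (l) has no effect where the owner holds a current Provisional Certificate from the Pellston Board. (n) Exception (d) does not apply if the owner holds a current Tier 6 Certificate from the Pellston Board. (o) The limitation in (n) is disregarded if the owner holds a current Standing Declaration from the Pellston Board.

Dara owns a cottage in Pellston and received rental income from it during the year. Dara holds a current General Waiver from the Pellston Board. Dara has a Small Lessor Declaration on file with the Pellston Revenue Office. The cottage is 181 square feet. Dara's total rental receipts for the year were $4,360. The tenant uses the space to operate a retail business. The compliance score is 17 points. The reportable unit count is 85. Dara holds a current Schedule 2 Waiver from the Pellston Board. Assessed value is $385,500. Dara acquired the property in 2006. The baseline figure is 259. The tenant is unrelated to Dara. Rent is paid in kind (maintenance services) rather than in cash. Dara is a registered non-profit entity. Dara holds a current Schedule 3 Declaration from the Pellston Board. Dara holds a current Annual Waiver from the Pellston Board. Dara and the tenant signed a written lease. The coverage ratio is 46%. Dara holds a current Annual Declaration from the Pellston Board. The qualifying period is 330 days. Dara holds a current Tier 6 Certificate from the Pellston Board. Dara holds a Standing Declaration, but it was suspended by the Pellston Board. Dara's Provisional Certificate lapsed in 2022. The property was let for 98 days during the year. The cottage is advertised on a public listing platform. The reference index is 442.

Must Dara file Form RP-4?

Exception (a)'s conditions are all satisfied: Dara is a registered non-profit; total rental receipts for the year are $4,360, less than the $4,600 limit; a current General Waiver is held. But applying paragraph (f): (f) operates — the reportable unit count is 85, below the 105 limit. So (a) is unavailable.
All of (b)'s requirements are met (a current Schedule 3 Declaration is held; the reference index is 442, meeting the 393 threshold; a Small Lessor Declaration is on file). Applying paragraphs (g)–(m): (g) would limit (b) — the space is let for business use — but (h) sets (g) aside: (h) operates against (g): a current Schedule 2 Waiver is held. (i) would limit (h) — the property is publicly advertised — but (j) sets (i) aside: (j) operates against (i): the qualifying period is 330 days, less than the 340 days limit. (k) applies (the coverage ratio is 46%, less than the 48% limit), but is displaced by (l): (l) applies — the compliance score is 17 points, less than the 18 points limit. (m), which would lift (l), is inapplicable — no current Provisional Certificate is held. Exception (b) stands.
Exception (c) requires that the tenant is an immediate family member of the owner; but the tenant is unrelated to the owner, so (c) is unavailable.
Exception (d) fails — a written lease is in place.
Exception (e) requires that the baseline figure is below 225; but the baseline figure is 259, not below 225, so (e) is unavailable.

No — exception (b) applies; Dara is not required to file Form RP-4.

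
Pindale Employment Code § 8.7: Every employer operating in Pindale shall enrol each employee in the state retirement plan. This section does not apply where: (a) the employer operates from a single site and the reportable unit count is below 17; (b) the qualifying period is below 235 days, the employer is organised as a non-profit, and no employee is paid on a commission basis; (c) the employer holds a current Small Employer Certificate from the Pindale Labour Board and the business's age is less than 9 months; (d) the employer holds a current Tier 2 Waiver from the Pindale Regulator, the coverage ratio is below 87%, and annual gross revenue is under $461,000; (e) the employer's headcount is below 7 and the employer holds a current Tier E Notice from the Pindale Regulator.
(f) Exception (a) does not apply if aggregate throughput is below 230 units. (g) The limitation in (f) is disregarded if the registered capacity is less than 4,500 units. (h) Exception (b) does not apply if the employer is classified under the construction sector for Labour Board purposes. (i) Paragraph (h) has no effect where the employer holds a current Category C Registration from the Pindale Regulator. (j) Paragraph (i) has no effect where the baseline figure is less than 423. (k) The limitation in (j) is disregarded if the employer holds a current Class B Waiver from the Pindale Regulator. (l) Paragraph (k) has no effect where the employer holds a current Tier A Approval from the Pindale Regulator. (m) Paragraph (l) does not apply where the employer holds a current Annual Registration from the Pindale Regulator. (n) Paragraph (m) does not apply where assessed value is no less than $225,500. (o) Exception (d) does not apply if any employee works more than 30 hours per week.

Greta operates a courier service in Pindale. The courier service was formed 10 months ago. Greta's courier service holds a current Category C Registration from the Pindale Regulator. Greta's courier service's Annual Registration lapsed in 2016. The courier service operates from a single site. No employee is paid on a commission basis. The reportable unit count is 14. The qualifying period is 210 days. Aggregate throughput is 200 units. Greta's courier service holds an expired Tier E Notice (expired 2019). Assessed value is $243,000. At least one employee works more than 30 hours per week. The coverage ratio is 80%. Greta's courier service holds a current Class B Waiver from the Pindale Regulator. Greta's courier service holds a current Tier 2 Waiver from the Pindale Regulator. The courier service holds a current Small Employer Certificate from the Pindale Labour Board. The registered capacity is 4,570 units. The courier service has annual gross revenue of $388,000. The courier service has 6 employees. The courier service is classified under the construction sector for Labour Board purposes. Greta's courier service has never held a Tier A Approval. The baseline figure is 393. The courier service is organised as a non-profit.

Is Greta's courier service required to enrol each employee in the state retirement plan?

No — exception (b) applies; Greta's courier service is not required to enrol each employee in the state retirement plan.

All of (a)'s requirements are met (the employer operates from a single site; the reportable unit count is 14, below the 17 limit). Turning to paragraphs (f)–(g): (f) is triggered — aggregate throughput is 200 units, below the 230 units limit. (g) is inapplicable (the registered capacity is 4,570 units, not less than 4,500 units), so (f) stands. So (a) is unavailable.
Exception (b): the qualifying period is 210 days, below the 235 days limit; the employer is a non-profit; no employee is paid on commission — every condition holds. Applying paragraphs (h)–(n): (h) operates (the courier service is classified under the construction sector), but is itself disapplied by (i): (i) operates against (h): a current Category C Registration is held. (j) would limit (i) — the baseline figure is 393, less than the 423 limit — but (k) sets (j) aside: (k) applies — a current Class B Waiver is held. (l) is not triggered (there is no Tier A Approval in force), so (k) stands. So (b) applies.
Exception (c) requires that the business's age is less than 9 months; but the business's age is 10 months, not less than 9 months, so (c) is unavailable.
All of (d)'s requirements are met (a current Tier 2 Waiver is held; the coverage ratio is 80%, below the 87% limit; annual gross revenue is $388,000, under the $461,000 limit). However, paragraph (o) must be considered: (o) is engaged — at least one employee exceeds 30 hours/week. Exception (d) does not apply.
Exception (e) fails — the Tier E Notice is not current.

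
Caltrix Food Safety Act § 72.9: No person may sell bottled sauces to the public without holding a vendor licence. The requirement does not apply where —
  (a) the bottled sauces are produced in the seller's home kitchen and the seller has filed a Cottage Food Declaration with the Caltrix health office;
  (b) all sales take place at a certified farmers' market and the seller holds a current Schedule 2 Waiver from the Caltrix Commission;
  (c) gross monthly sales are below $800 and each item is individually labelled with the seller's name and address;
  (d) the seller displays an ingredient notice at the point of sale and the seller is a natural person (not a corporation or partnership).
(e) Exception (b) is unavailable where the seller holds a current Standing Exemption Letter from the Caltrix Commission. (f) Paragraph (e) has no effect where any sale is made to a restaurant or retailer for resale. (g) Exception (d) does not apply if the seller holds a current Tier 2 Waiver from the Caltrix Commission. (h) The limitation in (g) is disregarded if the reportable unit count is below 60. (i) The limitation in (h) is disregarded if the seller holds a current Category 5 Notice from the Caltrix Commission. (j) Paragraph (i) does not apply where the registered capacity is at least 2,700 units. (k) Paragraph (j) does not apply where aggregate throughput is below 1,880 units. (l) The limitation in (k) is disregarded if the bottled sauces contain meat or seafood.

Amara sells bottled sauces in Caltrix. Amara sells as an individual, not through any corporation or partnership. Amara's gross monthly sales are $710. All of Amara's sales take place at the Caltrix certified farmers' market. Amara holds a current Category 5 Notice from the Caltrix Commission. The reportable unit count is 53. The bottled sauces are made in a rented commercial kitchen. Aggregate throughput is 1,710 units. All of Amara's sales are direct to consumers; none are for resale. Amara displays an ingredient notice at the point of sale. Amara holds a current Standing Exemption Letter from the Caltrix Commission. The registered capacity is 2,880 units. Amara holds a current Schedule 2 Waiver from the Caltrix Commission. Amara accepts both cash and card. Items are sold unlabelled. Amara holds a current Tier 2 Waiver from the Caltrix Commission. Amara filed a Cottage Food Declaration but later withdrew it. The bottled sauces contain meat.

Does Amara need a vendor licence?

No — exception (d) applies; Amara is not required to hold a vendor licence.

Exception (a) does not apply: the bottled sauces are made in a commercial kitchen, not a home kitchen.
Exception (b) is satisfied on its face — all sales are at a certified farmers' market; a current Schedule 2 Waiver is held. But applying paragraphs (e)–(f): (e) operates against (b): a current Standing Exemption Letter is held. (f), which would lift (e), is not engaged — no sales are for resale. Exception (b) does not apply.
Exception (c) does not apply: items are sold unlabelled.
All of (d)'s requirements are met (an ingredient notice is displayed; the seller is a natural person). Considering the limiting provisions: (g) applies (a current Tier 2 Waiver is held), but is overridden by (h): (h) is triggered — the reportable unit count is 53, below the 60 limit. (i) would limit (h) — a current Category 5 Notice is held — but (j) sets (i) aside: (j) operates against (i): the registered capacity is 2,880 units, meeting the 2,700 units threshold. (k) would limit (j) — aggregate throughput is 1,710 units, below the 1,880 units limit — but (l) sets (k) aside: (l) operates against (k): the bottled sauces contain meat. (d) remains available.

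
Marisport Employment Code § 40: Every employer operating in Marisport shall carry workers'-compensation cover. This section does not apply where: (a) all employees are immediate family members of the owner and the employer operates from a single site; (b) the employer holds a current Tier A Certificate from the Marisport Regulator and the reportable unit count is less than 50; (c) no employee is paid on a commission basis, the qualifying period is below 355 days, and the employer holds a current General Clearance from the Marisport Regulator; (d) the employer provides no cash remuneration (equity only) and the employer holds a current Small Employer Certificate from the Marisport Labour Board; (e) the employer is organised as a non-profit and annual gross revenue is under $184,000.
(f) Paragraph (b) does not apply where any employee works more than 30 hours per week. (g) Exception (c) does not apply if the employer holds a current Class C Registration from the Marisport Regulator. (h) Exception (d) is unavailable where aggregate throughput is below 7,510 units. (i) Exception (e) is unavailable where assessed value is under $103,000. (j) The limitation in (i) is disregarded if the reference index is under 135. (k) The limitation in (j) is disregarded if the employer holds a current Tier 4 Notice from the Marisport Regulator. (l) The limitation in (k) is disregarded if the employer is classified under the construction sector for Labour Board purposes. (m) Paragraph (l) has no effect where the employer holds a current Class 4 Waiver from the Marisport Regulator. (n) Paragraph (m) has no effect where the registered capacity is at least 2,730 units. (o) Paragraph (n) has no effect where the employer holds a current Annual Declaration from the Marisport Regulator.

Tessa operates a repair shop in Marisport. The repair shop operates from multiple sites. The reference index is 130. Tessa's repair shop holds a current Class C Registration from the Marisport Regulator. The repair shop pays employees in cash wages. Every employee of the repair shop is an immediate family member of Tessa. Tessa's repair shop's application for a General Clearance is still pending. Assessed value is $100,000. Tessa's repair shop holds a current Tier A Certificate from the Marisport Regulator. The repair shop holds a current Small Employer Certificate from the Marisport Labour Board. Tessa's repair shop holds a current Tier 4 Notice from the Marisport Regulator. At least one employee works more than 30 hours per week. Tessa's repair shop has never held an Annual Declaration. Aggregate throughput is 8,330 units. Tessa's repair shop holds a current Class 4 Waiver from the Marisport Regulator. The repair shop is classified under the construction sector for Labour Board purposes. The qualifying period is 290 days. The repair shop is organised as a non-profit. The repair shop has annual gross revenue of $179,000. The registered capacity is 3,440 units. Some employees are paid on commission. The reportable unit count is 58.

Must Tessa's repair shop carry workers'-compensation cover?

Exception (a) requires that the employer operates from a single site; but the employer operates from multiple sites, so (a) is unavailable.
Exception (b) does not apply: the reportable unit count is 58, not less than 50.
Exception (c) fails — some employees are paid on commission.
Exception (d) does not apply: employees are paid cash wages.
Exception (e)'s conditions are all satisfied: the employer is a non-profit; annual gross revenue is $179,000, under the $184,000 limit. Under paragraphs (i)–(o): (i) would limit (e) — assessed value is $100,000, under the $103,000 limit — but (j) sets (i) aside: (j) applies — the reference index is 130, under the 135 limit. (k) operates (a current Tier 4 Notice is held), but is set aside by (l): (l) operates against (k): the repair shop is classified under the construction sector. (m) would limit (l) — a current Class 4 Waiver is held — but (n) sets (m) aside: (n) operates against (m): the registered capacity is 3,440 units, meeting the 2,730 units threshold. (o), which would lift (n), does not operate here — the Annual Declaration is not current. (e) remains available.

No — exception (e) applies; Tessa's repair shop is not required to carry workers'-compensation cover.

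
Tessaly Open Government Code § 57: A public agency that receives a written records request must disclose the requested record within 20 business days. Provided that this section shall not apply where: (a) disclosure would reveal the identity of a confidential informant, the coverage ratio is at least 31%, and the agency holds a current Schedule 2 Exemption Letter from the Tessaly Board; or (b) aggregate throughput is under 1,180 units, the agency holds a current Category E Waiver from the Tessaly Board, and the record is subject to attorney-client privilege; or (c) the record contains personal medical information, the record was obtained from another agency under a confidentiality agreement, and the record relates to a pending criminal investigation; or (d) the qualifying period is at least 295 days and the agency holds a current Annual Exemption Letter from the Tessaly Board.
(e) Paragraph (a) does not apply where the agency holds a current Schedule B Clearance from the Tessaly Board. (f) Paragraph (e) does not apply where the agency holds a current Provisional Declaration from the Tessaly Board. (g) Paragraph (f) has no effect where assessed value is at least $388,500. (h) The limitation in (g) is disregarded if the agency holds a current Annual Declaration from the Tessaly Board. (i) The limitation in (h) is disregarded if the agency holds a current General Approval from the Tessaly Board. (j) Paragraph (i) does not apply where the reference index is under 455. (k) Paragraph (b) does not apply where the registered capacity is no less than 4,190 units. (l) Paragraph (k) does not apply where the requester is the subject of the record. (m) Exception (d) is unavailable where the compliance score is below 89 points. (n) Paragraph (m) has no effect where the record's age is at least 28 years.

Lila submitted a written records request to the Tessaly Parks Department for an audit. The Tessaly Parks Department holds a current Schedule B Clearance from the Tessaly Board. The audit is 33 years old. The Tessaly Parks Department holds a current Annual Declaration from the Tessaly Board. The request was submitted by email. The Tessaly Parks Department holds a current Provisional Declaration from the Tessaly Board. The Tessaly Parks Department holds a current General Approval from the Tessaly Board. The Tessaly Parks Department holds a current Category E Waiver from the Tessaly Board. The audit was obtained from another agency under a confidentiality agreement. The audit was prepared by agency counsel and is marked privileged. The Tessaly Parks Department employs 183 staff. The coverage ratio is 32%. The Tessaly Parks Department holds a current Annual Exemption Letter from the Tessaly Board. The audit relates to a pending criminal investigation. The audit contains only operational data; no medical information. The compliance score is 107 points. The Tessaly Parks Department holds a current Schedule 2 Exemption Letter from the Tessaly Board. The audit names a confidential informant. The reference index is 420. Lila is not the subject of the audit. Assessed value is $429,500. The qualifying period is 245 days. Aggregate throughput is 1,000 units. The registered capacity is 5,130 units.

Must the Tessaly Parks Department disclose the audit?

No — exception (a) applies; the Tessaly Parks Department is not required to disclose the audit.

All of (a)'s requirements are met (the audit names a confidential informant; the coverage ratio is 32%, meeting the 31% threshold; a current Schedule 2 Exemption Letter is held). As to paragraphs (e)–(j): (e) operates (a current Schedule B Clearance is held), but is displaced by (f): (f) operates against (e): a current Provisional Declaration is held. (g) would limit (f) — assessed value is $429,500, meeting the $388,500 threshold — but (h) sets (g) aside: (h) operates against (g): a current Annual Declaration is held. (i) is engaged (a current General Approval is held), but is set aside by (j): (j) operates against (i): the reference index is 420, under the 455 limit. So (a) applies.
All of (b)'s requirements are met (aggregate throughput is 1,000 units, under the 1,180 units limit; a current Category E Waiver is held; the audit is privileged). But: (k) operates against (b): the registered capacity is 5,130 units, meeting the 4,190 units threshold. (l), which would lift (k), is inapplicable — Lila is not the subject of the audit. Exception (b) does not apply.
Exception (c) does not apply: the audit contains only operational data.
Exception (d) requires that the qualifying period is at least 295 days; but the qualifying period is 245 days, short of 295 days, so (d) is unavailable.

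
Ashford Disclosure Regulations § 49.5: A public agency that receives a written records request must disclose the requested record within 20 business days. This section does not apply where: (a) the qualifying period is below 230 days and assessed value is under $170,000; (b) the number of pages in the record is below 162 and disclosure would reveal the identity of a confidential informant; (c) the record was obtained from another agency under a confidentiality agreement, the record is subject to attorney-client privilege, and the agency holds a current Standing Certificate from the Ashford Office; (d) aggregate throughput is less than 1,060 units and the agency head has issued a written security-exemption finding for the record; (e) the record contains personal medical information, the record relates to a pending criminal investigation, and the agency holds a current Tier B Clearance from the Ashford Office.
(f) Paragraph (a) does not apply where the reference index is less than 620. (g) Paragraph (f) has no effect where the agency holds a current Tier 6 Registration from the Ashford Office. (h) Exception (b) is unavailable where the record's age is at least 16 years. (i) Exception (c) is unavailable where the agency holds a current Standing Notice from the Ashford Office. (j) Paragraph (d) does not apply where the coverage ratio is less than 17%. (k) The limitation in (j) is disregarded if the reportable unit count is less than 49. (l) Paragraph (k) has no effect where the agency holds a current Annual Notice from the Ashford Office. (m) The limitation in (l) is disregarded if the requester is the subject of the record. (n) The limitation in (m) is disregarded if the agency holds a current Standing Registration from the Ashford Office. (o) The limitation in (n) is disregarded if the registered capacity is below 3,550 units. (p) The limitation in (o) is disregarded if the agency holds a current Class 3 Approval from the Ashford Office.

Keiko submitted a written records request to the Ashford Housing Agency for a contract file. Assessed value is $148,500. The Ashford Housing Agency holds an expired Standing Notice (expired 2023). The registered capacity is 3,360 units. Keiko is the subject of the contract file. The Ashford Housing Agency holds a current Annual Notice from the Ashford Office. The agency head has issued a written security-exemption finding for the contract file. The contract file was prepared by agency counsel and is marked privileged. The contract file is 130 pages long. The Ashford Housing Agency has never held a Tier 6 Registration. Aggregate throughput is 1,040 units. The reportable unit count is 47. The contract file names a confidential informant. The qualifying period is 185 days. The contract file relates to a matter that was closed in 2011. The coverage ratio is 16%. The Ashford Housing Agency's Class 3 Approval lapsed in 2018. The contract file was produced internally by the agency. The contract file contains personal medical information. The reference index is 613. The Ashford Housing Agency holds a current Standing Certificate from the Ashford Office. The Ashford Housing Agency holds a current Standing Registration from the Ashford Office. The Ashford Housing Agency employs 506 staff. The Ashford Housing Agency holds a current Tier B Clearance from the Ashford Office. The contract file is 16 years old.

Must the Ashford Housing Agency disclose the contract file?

Exception (a) is satisfied on its face — the qualifying period is 185 days, below the 230 days limit; assessed value is $148,500, under the $170,000 limit. But applying paragraphs (f)–(g): (f) applies — the reference index is 613, less than the 620 limit. (g), which would lift (f), is inapplicable — no current Tier 6 Registration is held. Exception (a) does not apply.
All of (b)'s requirements are met (the number of pages in the record is 130, below the 162 limit; the contract file names a confidential informant). But applying paragraph (h): (h) operates against (b): the record's age is 16 years, meeting the 16 years threshold. Exception (b) does not apply.
Exception (c) does not apply: the contract file was produced internally.
All of (d)'s requirements are met (aggregate throughput is 1,040 units, less than the 1,060 units limit; a written security-exemption finding has been issued). As to paragraphs (j)–(p): (j) would limit (d) — the coverage ratio is 16%, less than the 17% limit — but (k) sets (j) aside: (k) is triggered — the reportable unit count is 47, less than the 49 limit. (l) operates (a current Annual Notice is held), but is displaced by (m): (m) operates — Keiko is the subject of the contract file. (n) is triggered (a current Standing Registration is held), but is displaced by (o): (o) is engaged — the registered capacity is 3,360 units, below the 3,550 units limit. (p) is not engaged (there is no Class 3 Approval in force), so (o) stands. So (d) applies.
Exception (e) fails — the contract file relates to a closed matter.

No — exception (d) applies; the Ashford Housing Agency is not required to disclose the contract file.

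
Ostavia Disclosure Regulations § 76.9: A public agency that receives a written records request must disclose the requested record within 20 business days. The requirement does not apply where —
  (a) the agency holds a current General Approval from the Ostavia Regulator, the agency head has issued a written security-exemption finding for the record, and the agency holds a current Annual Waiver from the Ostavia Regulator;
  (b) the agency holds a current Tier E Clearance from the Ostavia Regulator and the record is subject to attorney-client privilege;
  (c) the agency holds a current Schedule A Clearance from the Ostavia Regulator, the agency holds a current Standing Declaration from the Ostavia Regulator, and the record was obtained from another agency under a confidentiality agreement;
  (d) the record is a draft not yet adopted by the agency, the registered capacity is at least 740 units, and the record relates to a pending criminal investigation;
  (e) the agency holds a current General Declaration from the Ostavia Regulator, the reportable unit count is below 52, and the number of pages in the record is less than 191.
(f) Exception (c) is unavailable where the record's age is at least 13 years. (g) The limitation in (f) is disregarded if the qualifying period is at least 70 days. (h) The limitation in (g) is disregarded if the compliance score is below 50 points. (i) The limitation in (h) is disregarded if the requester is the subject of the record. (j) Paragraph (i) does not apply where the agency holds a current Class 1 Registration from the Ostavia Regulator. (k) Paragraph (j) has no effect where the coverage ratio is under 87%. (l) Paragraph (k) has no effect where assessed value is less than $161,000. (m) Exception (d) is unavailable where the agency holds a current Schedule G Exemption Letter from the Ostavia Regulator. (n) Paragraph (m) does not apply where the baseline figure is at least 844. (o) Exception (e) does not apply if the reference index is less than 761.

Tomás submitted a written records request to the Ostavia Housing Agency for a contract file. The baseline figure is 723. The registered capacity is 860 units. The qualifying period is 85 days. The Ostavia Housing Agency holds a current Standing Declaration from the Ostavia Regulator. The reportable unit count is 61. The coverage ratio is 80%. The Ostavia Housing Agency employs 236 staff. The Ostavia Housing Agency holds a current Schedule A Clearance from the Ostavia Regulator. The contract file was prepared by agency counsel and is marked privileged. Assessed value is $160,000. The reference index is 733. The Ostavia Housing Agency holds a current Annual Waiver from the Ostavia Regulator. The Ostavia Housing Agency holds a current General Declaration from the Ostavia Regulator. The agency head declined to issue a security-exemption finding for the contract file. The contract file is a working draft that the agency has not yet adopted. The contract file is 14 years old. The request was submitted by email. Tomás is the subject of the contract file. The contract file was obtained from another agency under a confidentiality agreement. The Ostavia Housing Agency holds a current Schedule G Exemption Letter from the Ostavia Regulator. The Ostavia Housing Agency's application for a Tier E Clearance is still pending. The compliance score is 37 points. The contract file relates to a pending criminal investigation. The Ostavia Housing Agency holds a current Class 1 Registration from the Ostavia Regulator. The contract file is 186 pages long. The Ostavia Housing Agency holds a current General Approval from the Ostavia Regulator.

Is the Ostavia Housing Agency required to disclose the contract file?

Yes — the Ostavia Housing Agency must disclose the contract file.

Exception (a) does not apply: the agency head declined to issue a security-exemption finding.
Exception (b) requires that the agency holds a current Tier E Clearance from the Ostavia Regulator; but no current Tier E Clearance is held, so (b) is unavailable.
Exception (c): a current Schedule A Clearance is held; a current Standing Declaration is held; the contract file was obtained under a confidentiality agreement — every condition holds. Turning to paragraphs (f)–(l): (f) is engaged — the record's age is 14 years, meeting the 13 years threshold. (g) applies (the qualifying period is 85 days, meeting the 70 days threshold), but is overridden by (h): (h) operates against (g): the compliance score is 37 points, below the 50 points limit. (i) would limit (h) — Tomás is the subject of the contract file — but (j) sets (i) aside: (j) operates against (i): a current Class 1 Registration is held. (k) is engaged (the coverage ratio is 80%, under the 87% limit), but is set aside by (l): (l) operates against (k): assessed value is $160,000, less than the $161,000 limit. Exception (c) does not apply.
Exception (d) is satisfied on its face — the contract file is an unadopted draft; the registered capacity is 860 units, meeting the 740 units threshold; the contract file relates to a pending investigation. But applying paragraphs (m)–(n): (m) operates against (d): a current Schedule G Exemption Letter is held. (n) is not engaged (the baseline figure is 723, short of 844), so (m) stands. Exception (d) does not apply.
Exception (e) fails — the reportable unit count is 61, not below 52.
No exception displaces § 76.9.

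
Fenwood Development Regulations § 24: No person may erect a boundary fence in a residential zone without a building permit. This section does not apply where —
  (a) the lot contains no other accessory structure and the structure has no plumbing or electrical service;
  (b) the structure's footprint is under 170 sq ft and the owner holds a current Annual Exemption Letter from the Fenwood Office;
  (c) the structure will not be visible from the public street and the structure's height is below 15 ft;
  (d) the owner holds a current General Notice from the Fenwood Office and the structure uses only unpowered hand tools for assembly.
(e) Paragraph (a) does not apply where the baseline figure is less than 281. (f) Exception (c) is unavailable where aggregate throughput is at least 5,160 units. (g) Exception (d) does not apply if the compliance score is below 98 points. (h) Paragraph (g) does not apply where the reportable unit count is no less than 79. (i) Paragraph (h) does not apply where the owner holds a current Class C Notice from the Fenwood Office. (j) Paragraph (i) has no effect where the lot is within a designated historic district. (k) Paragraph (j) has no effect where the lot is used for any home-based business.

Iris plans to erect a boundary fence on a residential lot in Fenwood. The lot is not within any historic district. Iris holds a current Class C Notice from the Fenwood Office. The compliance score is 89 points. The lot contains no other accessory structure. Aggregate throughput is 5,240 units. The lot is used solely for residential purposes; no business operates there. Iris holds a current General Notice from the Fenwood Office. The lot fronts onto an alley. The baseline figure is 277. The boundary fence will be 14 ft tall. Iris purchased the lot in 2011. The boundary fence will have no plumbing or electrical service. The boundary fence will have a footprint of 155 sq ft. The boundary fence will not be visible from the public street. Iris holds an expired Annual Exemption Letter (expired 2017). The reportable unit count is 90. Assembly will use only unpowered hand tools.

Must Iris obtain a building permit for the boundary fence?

Yes — Iris must obtain a building permit.

Exception (a) is satisfied on its face — the lot has no other accessory structure; there is no plumbing or electrical service. However, paragraph (e) must be considered: (e) is engaged — the baseline figure is 277, less than the 281 limit. (a) is therefore removed.
Exception (b) requires that the owner holds a current Annual Exemption Letter from the Fenwood Office; but the Annual Exemption Letter is not current, so (b) is unavailable.
All of (c)'s requirements are met (the structure will not be visible from the street; the structure's height is 14 ft, below the 15 ft limit). But: (f) operates against (c): aggregate throughput is 5,240 units, meeting the 5,160 units threshold. Exception (c) does not apply.
Exception (d) is satisfied on its face — a current General Notice is held; assembly uses only hand tools. But: (g) operates against (d): the compliance score is 89 points, below the 98 points limit. (h) is engaged (the reportable unit count is 90, meeting the 79 threshold), but is set aside by (i): (i) is engaged — a current Class C Notice is held. (j), which would lift (i), is inapplicable — the lot is not in a historic district. Exception (d) does not apply.
No exception displaces § 24.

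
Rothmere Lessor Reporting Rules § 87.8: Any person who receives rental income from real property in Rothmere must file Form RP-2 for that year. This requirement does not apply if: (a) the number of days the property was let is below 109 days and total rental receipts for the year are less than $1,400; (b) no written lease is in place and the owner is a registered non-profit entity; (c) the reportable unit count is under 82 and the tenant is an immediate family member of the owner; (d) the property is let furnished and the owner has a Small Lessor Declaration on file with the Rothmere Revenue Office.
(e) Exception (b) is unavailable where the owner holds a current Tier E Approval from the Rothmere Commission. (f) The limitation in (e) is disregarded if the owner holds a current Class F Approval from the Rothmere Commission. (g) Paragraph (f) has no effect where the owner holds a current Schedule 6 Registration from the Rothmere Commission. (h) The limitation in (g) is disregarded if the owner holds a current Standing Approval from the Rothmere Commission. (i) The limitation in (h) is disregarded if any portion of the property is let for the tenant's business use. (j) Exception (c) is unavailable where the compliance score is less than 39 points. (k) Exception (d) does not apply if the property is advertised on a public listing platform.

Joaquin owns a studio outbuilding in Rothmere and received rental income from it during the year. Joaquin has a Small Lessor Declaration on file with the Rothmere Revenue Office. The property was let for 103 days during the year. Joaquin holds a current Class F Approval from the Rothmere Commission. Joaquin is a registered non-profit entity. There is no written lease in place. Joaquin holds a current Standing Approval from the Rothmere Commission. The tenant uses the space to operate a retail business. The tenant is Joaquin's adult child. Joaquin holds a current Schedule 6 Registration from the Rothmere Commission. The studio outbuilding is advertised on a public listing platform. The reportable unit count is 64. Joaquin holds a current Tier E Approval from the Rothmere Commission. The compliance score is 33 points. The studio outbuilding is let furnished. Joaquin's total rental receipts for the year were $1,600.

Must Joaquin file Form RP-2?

Exception (a) does not apply: total rental receipts for the year are $1,600, not less than $1,400.
Exception (b)'s conditions are all satisfied: there is no written lease; Joaquin is a registered non-profit. But applying paragraphs (e)–(i): (e) operates — a current Tier E Approval is held. (f) would limit (e) — a current Class F Approval is held — but (g) sets (f) aside: (g) operates — a current Schedule 6 Registration is held. (h) applies (a current Standing Approval is held), but is set aside by (i): (i) is triggered — the space is let for business use. Exception (b) does not apply.
Exception (c): the reportable unit count is 64, under the 82 limit; the tenant is an immediate family member — every condition holds. Turning to paragraph (j): (j) is engaged — the compliance score is 33 points, less than the 39 points limit. So (c) is unavailable.
Exception (d): the property is let furnished; a Small Lessor Declaration is on file — every condition holds. But applying paragraph (k): (k) is engaged — the property is publicly advertised. So (d) is unavailable.
No exception displaces § 87.8.

Yes — Joaquin must file Form RP-2.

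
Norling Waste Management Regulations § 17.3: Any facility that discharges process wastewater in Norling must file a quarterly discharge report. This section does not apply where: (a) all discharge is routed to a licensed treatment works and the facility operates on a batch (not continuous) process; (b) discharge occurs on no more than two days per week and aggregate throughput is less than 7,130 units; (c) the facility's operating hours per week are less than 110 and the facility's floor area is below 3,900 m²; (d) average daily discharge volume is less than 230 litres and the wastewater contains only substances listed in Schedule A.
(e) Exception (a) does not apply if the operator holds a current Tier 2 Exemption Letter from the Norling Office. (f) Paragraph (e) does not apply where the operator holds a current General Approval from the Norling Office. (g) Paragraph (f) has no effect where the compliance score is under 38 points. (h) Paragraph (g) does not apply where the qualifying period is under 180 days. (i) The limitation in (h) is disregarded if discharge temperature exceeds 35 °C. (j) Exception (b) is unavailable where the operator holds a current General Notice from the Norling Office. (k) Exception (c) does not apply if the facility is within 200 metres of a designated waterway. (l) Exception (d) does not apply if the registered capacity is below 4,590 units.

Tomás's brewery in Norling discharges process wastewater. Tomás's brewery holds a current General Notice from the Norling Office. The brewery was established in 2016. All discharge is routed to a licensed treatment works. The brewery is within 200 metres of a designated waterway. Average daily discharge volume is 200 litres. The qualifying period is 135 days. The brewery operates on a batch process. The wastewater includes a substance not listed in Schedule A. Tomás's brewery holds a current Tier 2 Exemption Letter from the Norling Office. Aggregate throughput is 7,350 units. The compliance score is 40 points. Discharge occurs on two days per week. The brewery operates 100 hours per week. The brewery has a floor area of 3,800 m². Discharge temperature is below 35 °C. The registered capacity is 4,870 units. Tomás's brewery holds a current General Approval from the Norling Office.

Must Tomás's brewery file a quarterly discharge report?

All of (a)'s requirements are met (discharge is routed to a licensed treatment works; the facility operates on a batch process). Under paragraphs (e)–(i): (e) would limit (a) — a current Tier 2 Exemption Letter is held — but (f) sets (e) aside: (f) is engaged — a current General Approval is held. (g) does not operate here (the compliance score is 40 points, not under 38 points), so (f) stands. Exception (a) stands.
Exception (b) fails — aggregate throughput is 7,350 units, not less than 7,130 units.
Exception (c): the facility's operating hours per week are 100, less than the 110 limit; the facility's floor area is 3,800 m², below the 3,900 m² limit — every condition holds. However, paragraph (k) must be considered: (k) applies — the brewery is within 200 m of a designated waterway. So (c) is unavailable.
Exception (d) requires that the wastewater contains only substances listed in Schedule A; but the wastewater includes a non-Schedule-A substance, so (d) is unavailable.

No — exception (a) applies; Tomás's brewery is not required to file a quarterly discharge report.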